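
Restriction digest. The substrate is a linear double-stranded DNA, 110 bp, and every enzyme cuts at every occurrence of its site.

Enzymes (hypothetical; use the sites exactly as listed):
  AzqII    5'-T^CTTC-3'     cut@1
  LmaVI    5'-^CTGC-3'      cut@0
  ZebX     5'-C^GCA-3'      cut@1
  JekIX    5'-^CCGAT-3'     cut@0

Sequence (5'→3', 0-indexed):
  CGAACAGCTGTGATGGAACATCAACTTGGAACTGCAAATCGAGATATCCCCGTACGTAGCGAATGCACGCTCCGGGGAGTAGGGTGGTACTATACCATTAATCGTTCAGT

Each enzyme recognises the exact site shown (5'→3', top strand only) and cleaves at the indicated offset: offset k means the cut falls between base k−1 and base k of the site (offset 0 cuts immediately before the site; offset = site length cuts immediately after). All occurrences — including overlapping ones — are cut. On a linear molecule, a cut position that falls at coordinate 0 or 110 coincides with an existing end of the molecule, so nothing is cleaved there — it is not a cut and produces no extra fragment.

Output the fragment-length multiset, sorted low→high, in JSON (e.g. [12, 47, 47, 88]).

Scan for sites:
  AzqII (TCTTC, off=1): no sites
  LmaVI (CTGC, off=0): starts [31] → cuts [31]
  ZebX (CGCA, off=1): no sites
  JekIX (CCGAT, off=0): no sites

Pooled cuts: [31]

Fragments:
  [0,31): 31 bp
  [31,110): 79 bp

[31,79]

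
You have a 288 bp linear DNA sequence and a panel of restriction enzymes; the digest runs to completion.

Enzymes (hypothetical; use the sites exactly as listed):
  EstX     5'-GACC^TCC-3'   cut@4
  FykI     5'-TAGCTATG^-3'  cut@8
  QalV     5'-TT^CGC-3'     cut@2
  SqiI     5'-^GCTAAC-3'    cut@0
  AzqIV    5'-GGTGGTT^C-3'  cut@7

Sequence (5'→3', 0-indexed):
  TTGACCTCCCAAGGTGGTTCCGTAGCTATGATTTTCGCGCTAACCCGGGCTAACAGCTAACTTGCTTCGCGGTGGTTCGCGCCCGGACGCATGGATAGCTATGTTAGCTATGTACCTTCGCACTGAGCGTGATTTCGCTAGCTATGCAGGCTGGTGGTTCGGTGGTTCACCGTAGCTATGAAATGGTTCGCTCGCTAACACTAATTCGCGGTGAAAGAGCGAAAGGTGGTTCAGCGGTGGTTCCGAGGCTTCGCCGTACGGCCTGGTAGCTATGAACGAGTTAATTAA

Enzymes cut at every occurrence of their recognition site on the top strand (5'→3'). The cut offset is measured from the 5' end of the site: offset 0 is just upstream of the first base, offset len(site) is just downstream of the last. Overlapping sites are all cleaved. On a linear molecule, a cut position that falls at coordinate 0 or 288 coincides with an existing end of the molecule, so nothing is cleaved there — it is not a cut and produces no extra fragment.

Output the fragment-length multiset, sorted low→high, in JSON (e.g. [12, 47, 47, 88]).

[3,5,5,6,6,7,8,8,9,9,10,10,11,11,11,12,13,13,13,13,14,17,23,25,26]

Per-enzyme occurrences:
  EstX (GACCTCC, off=4): starts [2] → cuts [6]
  FykI (TAGCTATG, off=8): starts [22, 95, 104, 138, 172, 266] → cuts [30, 103, 112, 146, 180, 274]
  QalV (TTCGC, off=2): starts [33, 65, 75, 116, 133, 186, 204, 249] → cuts [35, 67, 77, 118, 135, 188, 206, 251]
  SqiI (GCTAAC, off=0): starts [38, 48, 55, 193] → cuts [38, 48, 55, 193]
  AzqIV (GGTGGTTC, off=7): starts [12, 70, 152, 160, 224, 235] → cuts [19, 77, 159, 167, 231, 242]

Pooled cuts: [6, 19, 30, 35, 38, 48, 55, 67, 77, 103, 112, 118, 135, 146, 159, 167, 180, 188, 193, 206, 231, 242, 251, 274]

Fragments:
  [0,6): 6 bp
  [6,19): 13 bp
  [19,30): 11 bp
  [30,35): 5 bp
  [35,38): 3 bp
  [38,48): 10 bp
  [48,55): 7 bp
  [55,67): 12 bp
  [67,77): 10 bp
  [77,103): 26 bp
  [103,112): 9 bp
  [112,118): 6 bp
  [118,135): 17 bp
  [135,146): 11 bp
  [146,159): 13 bp
  [159,167): 8 bp
  [167,180): 13 bp
  [180,188): 8 bp
  [188,193): 5 bp
  [193,206): 13 bp
  [206,231): 25 bp
  [231,242): 11 bp
  [242,251): 9 bp
  [251,274): 23 bp
  [274,288): 14 bp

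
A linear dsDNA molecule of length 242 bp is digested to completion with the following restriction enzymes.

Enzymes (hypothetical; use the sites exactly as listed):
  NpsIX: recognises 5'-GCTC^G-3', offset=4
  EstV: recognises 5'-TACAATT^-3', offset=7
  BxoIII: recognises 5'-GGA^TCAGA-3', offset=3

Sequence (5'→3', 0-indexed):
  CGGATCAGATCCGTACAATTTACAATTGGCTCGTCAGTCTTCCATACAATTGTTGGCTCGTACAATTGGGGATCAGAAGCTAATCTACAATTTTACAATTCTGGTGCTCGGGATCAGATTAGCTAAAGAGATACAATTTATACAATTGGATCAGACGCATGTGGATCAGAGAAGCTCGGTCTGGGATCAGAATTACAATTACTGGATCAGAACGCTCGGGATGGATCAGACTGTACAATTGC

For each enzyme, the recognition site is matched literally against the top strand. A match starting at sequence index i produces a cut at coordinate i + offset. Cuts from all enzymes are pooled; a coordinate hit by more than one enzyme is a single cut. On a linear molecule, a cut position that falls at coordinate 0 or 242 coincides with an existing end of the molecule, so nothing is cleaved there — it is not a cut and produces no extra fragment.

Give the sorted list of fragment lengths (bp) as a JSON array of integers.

[2,3,4,4,5,5,6,7,8,8,8,8,9,9,9,11,12,14,15,15,16,19,20,25]

Per-enzyme occurrences:
  NpsIX (GCTCG, off=4): starts [28, 55, 105, 173, 213] → cuts [32, 59, 109, 177, 217]
  EstV (TACAATT, off=7): starts [13, 20, 44, 60, 85, 93, 131, 140, 193, 233] → cuts [20, 27, 51, 67, 92, 100, 138, 147, 200, 240]
  BxoIII (GGATCAGA, off=3): starts [1, 69, 110, 147, 162, 183, 203, 222] → cuts [4, 72, 113, 150, 165, 186, 206, 225]

All cut coordinates (distinct, sorted): [4, 20, 27, 32, 51, 59, 67, 72, 92, 100, 109, 113, 138, 147, 150, 165, 177, 186, 200, 206, 217, 225, 240]

Fragments:
  [0,4): 4 bp
  [4,20): 16 bp
  [20,27): 7 bp
  [27,32): 5 bp
  [32,51): 19 bp
  [51,59): 8 bp
  [59,67): 8 bp
  [67,72): 5 bp
  [72,92): 20 bp
  [92,100): 8 bp
  [100,109): 9 bp
  [109,113): 4 bp
  [113,138): 25 bp
  [138,147): 9 bp
  [147,150): 3 bp
  [150,165): 15 bp
  [165,177): 12 bp
  [177,186): 9 bp
  [186,200): 14 bp
  [200,206): 6 bp
  [206,217): 11 bp
  [217,225): 8 bp
  [225,240): 15 bp
  [240,242): 2 bp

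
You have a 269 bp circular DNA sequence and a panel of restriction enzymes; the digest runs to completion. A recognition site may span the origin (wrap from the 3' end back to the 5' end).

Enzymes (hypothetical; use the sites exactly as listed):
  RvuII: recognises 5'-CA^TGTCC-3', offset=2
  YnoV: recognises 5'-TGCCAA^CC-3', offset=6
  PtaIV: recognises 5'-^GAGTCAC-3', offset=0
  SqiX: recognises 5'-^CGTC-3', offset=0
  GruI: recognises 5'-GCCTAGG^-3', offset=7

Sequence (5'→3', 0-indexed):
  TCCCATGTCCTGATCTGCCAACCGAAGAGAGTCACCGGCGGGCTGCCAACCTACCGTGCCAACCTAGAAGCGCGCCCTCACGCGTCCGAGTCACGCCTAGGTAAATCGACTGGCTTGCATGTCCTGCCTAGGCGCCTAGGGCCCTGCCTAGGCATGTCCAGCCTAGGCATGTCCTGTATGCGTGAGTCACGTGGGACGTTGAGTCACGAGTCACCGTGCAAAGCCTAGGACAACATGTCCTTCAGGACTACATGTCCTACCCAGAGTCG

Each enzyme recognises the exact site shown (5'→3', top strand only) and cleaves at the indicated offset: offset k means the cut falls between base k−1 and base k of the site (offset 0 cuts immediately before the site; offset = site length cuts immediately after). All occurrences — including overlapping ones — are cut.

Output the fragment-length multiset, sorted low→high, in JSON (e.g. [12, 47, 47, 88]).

Per-enzyme occurrences:
  RvuII (CATGTCC, off=2): starts [3, 117, 152, 167, 233, 250] → cuts [5, 119, 154, 169, 235, 252]
  YnoV (TGCCAACC, off=6): starts [15, 43, 56] → cuts [21, 49, 62]
  PtaIV (GAGTCAC, off=0): starts [28, 87, 183, 200, 207] → cuts [28, 87, 183, 200, 207]
  SqiX (CGTC, off=0): starts [82, 267] → cuts [82, 267]
  GruI (GCCTAGG, off=7): starts [94, 125, 133, 145, 160, 222] → cuts [101, 132, 140, 152, 167, 229]

All cut coordinates (distinct, sorted): [5, 21, 28, 49, 62, 82, 87, 101, 119, 132, 140, 152, 154, 167, 169, 183, 200, 207, 229, 235, 252, 267]

Fragment lengths:
  5→21: 16 bp
  21→28: 7 bp
  28→49: 21 bp
  49→62: 13 bp
  62→82: 20 bp
  82→87: 5 bp
  87→101: 14 bp
  101→119: 18 bp
  119→132: 13 bp
  132→140: 8 bp
  140→152: 12 bp
  152→154: 2 bp
  154→167: 13 bp
  167→169: 2 bp
  169→183: 14 bp
  183→200: 17 bp
  200→207: 7 bp
  207→229: 22 bp
  229→235: 6 bp
  235→252: 17 bp
  252→267: 15 bp
  267→5 (wrap): 269-267+5 = 7 bp

[2,2,5,6,7,7,7,8,12,13,13,13,14,14,15,16,17,17,18,20,21,22]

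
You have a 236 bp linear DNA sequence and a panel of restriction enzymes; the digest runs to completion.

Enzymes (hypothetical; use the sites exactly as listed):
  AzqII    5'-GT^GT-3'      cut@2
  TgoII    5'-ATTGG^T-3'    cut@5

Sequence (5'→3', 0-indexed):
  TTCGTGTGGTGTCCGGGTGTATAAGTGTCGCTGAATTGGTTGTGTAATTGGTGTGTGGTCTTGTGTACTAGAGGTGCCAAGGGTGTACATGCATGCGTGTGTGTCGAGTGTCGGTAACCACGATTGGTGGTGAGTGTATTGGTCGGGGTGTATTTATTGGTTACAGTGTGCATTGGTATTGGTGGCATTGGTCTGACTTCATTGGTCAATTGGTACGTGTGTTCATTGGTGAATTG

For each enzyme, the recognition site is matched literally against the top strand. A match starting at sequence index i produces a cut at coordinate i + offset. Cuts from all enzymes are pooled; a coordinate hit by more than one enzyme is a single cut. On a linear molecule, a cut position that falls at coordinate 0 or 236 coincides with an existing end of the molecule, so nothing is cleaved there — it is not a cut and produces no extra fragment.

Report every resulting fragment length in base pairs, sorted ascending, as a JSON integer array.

[1,2,2,2,2,4,5,5,5,6,7,7,7,7,7,8,8,8,8,8,9,9,9,10,11,13,14,14,18,20]

Scan for sites:
  AzqII (GTGT, off=2): starts [3, 8, 16, 24, 41, 50, 52, 62, 82, 96, 98, 100, 107, 133, 147, 165, 216, 218] → cuts [5, 10, 18, 26, 43, 52, 54, 64, 84, 98, 100, 102, 109, 135, 149, 167, 218, 220]
  TgoII (ATTGGT, off=5): starts [34, 46, 122, 137, 155, 171, 177, 186, 200, 208, 224] → cuts [39, 51, 127, 142, 160, 176, 182, 191, 205, 213, 229]

All cut coordinates (distinct, sorted): [5, 10, 18, 26, 39, 43, 51, 52, 54, 64, 84, 98, 100, 102, 109, 127, 135, 142, 149, 160, 167, 176, 182, 191, 205, 213, 218, 220, 229]

Fragment lengths:
  [0,5): 5 bp
  [5,10): 5 bp
  [10,18): 8 bp
  [18,26): 8 bp
  [26,39): 13 bp
  [39,43): 4 bp
  [43,51): 8 bp
  [51,52): 1 bp
  [52,54): 2 bp
  [54,64): 10 bp
  [64,84): 20 bp
  [84,98): 14 bp
  [98,100): 2 bp
  [100,102): 2 bp
  [102,109): 7 bp
  [109,127): 18 bp
  [127,135): 8 bp
  [135,142): 7 bp
  [142,149): 7 bp
  [149,160): 11 bp
  [160,167): 7 bp
  [167,176): 9 bp
  [176,182): 6 bp
  [182,191): 9 bp
  [191,205): 14 bp
  [205,213): 8 bp
  [213,218): 5 bp
  [218,220): 2 bp
  [220,229): 9 bp
  [229,236): 7 bp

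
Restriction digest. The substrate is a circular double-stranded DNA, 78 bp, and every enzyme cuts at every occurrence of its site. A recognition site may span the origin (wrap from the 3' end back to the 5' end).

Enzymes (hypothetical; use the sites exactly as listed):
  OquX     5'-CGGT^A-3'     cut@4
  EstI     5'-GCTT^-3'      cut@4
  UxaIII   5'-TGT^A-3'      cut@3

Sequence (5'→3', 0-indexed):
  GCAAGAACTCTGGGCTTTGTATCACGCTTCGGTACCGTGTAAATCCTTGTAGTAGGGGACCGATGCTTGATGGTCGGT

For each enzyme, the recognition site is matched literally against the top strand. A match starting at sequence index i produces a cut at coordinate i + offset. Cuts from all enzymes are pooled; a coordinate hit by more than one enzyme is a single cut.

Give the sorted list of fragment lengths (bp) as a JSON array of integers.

Per-enzyme occurrences:
  OquX CGGTA/4: at [29] ⇒ [33]
  EstI GCTT/4: at [13, 25, 64] ⇒ [17, 29, 68]
  UxaIII TGTA/3: at [17, 37, 47] ⇒ [20, 40, 50]

Pooled cuts: [17, 20, 29, 33, 40, 50, 68]

Fragment lengths:
  17→20: 3 bp
  20→29: 9 bp
  29→33: 4 bp
  33→40: 7 bp
  40→50: 10 bp
  50→68: 18 bp
  68→17 (wrap): 78-68+17 = 27 bp

[3,4,7,9,10,18,27]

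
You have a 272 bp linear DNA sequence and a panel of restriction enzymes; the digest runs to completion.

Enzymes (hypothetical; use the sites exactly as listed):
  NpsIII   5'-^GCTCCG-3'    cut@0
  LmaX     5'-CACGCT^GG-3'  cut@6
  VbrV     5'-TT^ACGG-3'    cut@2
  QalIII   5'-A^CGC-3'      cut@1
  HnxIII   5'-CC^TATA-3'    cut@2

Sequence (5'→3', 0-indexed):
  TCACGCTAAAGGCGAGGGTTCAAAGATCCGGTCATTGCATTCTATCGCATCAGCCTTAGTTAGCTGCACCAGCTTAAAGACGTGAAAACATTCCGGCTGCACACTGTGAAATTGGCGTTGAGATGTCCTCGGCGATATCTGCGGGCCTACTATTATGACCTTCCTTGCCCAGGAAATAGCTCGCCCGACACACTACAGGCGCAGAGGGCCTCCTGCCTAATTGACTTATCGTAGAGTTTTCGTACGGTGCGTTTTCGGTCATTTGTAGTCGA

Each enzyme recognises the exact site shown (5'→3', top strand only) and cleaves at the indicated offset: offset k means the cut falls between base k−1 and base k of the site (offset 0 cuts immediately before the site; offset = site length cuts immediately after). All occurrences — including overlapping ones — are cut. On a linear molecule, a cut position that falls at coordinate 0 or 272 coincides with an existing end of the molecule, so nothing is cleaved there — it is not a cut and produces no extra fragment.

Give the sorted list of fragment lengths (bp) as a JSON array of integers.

[3,269]

Scan for sites:
  NpsIII (GCTCCG, off=0): no sites
  LmaX (CACGCTGG, off=6): no sites
  VbrV (TTACGG, off=2): no sites
  QalIII ACGC/1: at [2] ⇒ [3]
  HnxIII (CCTATA, off=2): no sites

All cut coordinates (distinct, sorted): [3]

Fragment lengths:
  [0,3): 3 bp
  [3,272): 269 bp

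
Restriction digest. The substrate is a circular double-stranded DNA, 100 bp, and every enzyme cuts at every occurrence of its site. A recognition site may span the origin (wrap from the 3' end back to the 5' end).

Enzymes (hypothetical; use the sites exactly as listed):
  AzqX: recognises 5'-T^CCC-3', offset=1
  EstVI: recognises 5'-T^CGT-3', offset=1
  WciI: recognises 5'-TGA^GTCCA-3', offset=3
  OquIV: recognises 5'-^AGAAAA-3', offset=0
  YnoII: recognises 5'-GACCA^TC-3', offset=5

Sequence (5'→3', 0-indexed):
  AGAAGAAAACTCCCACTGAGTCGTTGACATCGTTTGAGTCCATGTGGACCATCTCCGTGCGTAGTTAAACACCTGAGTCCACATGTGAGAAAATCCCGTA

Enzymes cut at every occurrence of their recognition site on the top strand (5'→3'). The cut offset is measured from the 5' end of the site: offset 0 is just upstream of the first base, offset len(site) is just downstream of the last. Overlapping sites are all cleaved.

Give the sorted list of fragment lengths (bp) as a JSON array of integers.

Per-enzyme occurrences:
  AzqX (TCCC, off=1): starts [10, 93] → cuts [11, 94]
  EstVI (TCGT, off=1): starts [20, 29] → cuts [21, 30]
  WciI (TGAGTCCA, off=3): starts [34, 73] → cuts [37, 76]
  OquIV (AGAAAA, off=0): starts [3, 87] → cuts [3, 87]
  YnoII (GACCATC, off=5): starts [46] → cuts [51]

Pooled cuts: [3, 11, 21, 30, 37, 51, 76, 87, 94]

Fragments:
  3→11: 8 bp
  11→21: 10 bp
  21→30: 9 bp
  30→37: 7 bp
  37→51: 14 bp
  51→76: 25 bp
  76→87: 11 bp
  87→94: 7 bp
  94→3 (wrap): 100-94+3 = 9 bp

[7,7,8,9,9,10,11,14,25]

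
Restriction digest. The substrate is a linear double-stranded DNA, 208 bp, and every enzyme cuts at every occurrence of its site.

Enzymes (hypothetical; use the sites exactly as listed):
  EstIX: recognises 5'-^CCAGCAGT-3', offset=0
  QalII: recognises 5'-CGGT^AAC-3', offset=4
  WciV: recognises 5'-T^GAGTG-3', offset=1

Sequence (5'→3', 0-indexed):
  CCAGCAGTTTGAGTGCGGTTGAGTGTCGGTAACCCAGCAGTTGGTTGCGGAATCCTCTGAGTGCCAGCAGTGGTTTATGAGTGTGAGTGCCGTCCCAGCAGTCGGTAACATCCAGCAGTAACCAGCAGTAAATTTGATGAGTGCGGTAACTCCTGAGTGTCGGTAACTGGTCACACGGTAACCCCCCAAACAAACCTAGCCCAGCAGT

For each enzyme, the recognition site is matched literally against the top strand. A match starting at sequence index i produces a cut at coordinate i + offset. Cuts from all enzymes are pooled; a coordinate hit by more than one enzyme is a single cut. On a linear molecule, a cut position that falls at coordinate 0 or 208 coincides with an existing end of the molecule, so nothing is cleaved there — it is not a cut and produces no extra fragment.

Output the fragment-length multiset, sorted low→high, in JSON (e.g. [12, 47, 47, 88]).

[3,5,5,6,7,8,9,10,10,10,10,10,10,12,15,15,17,21,25]

Site scan:
  EstIX (CCAGCAGT, off=0): starts [0, 33, 63, 94, 111, 121, 200] → cuts [33, 63, 94, 111, 121, 200] (position 0 is a terminus of the linear molecule — no cut)
  QalII (CGGTAAC, off=4): starts [26, 102, 143, 160, 175] → cuts [30, 106, 147, 164, 179]
  WciV (TGAGTG, off=1): starts [9, 19, 57, 77, 83, 137, 153] → cuts [10, 20, 58, 78, 84, 138, 154]

All cut coordinates (distinct, sorted): [10, 20, 30, 33, 58, 63, 78, 84, 94, 106, 111, 121, 138, 147, 154, 164, 179, 200]

Fragment lengths:
  [0,10): 10 bp
  [10,20): 10 bp
  [20,30): 10 bp
  [30,33): 3 bp
  [33,58): 25 bp
  [58,63): 5 bp
  [63,78): 15 bp
  [78,84): 6 bp
  [84,94): 10 bp
  [94,106): 12 bp
  [106,111): 5 bp
  [111,121): 10 bp
  [121,138): 17 bp
  [138,147): 9 bp
  [147,154): 7 bp
  [154,164): 10 bp
  [164,179): 15 bp
  [179,200): 21 bp
  [200,208): 8 bp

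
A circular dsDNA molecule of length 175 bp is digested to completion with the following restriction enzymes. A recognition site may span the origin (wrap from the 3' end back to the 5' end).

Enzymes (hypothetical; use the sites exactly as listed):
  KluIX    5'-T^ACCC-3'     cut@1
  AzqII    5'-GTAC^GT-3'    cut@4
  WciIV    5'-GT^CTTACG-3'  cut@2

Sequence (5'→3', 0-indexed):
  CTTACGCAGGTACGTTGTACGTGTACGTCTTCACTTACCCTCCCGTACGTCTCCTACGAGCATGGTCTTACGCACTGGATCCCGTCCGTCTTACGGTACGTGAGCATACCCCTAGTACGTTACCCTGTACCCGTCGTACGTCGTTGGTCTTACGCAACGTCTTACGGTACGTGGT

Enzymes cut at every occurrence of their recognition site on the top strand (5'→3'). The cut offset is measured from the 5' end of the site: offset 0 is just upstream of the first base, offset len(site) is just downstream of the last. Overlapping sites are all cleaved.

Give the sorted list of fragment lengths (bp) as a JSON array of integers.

[3,5,6,7,7,8,9,10,10,10,11,11,12,12,13,18,23]

Scan for sites:
  KluIX TACCC/1: at [35, 106, 120, 127] ⇒ [36, 107, 121, 128]
  AzqII GTACGT/4: at [9, 16, 22, 44, 95, 114, 135, 166] ⇒ [13, 20, 26, 48, 99, 118, 139, 170]
  WciIV GTCTTACG/2: at [64, 87, 146, 158, 173] ⇒ [0, 66, 89, 148, 160]

Pooled cuts: [0, 13, 20, 26, 36, 48, 66, 89, 99, 107, 118, 121, 128, 139, 148, 160, 170]

Fragments:
  0→13: 13 bp
  13→20: 7 bp
  20→26: 6 bp
  26→36: 10 bp
  36→48: 12 bp
  48→66: 18 bp
  66→89: 23 bp
  89→99: 10 bp
  99→107: 8 bp
  107→118: 11 bp
  118→121: 3 bp
  121→128: 7 bp
  128→139: 11 bp
  139→148: 9 bp
  148→160: 12 bp
  160→170: 10 bp
  170→0 (wrap): 175-170+0 = 5 bp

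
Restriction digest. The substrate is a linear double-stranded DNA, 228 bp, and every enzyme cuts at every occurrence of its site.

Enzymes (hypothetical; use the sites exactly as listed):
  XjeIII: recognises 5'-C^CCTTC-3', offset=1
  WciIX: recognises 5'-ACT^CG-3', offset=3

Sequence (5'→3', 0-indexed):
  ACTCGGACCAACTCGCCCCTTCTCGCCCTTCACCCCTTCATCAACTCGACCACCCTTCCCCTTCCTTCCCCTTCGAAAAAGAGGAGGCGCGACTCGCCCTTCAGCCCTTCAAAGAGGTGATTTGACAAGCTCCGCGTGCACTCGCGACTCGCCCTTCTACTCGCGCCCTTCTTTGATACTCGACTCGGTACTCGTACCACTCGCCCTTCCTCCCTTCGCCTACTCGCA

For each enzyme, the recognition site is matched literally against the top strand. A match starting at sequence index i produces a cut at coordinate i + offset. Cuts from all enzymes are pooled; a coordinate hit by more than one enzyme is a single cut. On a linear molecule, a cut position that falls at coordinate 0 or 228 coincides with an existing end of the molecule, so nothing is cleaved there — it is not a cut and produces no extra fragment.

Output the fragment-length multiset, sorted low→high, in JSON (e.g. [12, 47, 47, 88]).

[3,3,3,3,4,4,5,5,6,7,7,7,8,8,8,9,9,9,10,10,12,12,14,25,37]

Site scan:
  XjeIII (CCCTTC, off=1): starts [16, 25, 33, 52, 58, 68, 96, 104, 151, 165, 203, 211] → cuts [17, 26, 34, 53, 59, 69, 97, 105, 152, 166, 204, 212]
  WciIX (ACTCG, off=3): starts [0, 10, 43, 91, 139, 146, 158, 177, 182, 189, 198, 221] → cuts [3, 13, 46, 94, 142, 149, 161, 180, 185, 192, 201, 224]

All cut coordinates (distinct, sorted): [3, 13, 17, 26, 34, 46, 53, 59, 69, 94, 97, 105, 142, 149, 152, 161, 166, 180, 185, 192, 201, 204, 212, 224]

Fragments:
  [0,3): 3 bp
  [3,13): 10 bp
  [13,17): 4 bp
  [17,26): 9 bp
  [26,34): 8 bp
  [34,46): 12 bp
  [46,53): 7 bp
  [53,59): 6 bp
  [59,69): 10 bp
  [69,94): 25 bp
  [94,97): 3 bp
  [97,105): 8 bp
  [105,142): 37 bp
  [142,149): 7 bp
  [149,152): 3 bp
  [152,161): 9 bp
  [161,166): 5 bp
  [166,180): 14 bp
  [180,185): 5 bp
  [185,192): 7 bp
  [192,201): 9 bp
  [201,204): 3 bp
  [204,212): 8 bp
  [212,224): 12 bp
  [224,228): 4 bp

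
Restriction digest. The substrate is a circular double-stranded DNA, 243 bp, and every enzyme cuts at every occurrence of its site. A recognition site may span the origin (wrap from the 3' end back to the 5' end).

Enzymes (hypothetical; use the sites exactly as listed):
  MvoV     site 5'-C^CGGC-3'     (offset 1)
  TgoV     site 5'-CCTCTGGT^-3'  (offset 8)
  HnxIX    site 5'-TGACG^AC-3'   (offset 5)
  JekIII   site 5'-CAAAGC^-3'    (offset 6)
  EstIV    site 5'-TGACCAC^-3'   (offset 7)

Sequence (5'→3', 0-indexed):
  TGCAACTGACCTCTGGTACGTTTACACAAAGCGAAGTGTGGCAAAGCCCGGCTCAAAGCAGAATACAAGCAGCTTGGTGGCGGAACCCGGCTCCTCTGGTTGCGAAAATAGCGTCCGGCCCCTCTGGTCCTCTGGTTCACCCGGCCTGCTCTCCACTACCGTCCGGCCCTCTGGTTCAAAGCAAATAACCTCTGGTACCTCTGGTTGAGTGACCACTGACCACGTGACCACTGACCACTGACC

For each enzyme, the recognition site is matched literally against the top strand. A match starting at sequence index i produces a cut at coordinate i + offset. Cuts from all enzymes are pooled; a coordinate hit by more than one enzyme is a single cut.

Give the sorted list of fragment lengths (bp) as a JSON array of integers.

Per-enzyme occurrences:
  MvoV CCGGC/1: at [47, 86, 114, 140, 162] ⇒ [48, 87, 115, 141, 163]
  TgoV CCTCTGGT/8: at [9, 92, 120, 128, 167, 188, 197] ⇒ [17, 100, 128, 136, 175, 196, 205]
  HnxIX (TGACGAC, off=5): no sites
  JekIII CAAAGC/6: at [26, 41, 53, 176] ⇒ [32, 47, 59, 182]
  EstIV TGACCAC/7: at [209, 216, 224, 231] ⇒ [216, 223, 231, 238]

Pooled cuts: [17, 32, 47, 48, 59, 87, 100, 115, 128, 136, 141, 163, 175, 182, 196, 205, 216, 223, 231, 238]

Fragments:
  17→32: 15 bp
  32→47: 15 bp
  47→48: 1 bp
  48→59: 11 bp
  59→87: 28 bp
  87→100: 13 bp
  100→115: 15 bp
  115→128: 13 bp
  128→136: 8 bp
  136→141: 5 bp
  141→163: 22 bp
  163→175: 12 bp
  175→182: 7 bp
  182→196: 14 bp
  196→205: 9 bp
  205→216: 11 bp
  216→223: 7 bp
  223→231: 8 bp
  231→238: 7 bp
  238→17 (wrap): 243-238+17 = 22 bp

[1,5,7,7,7,8,8,9,11,11,12,13,13,14,15,15,15,22,22,28]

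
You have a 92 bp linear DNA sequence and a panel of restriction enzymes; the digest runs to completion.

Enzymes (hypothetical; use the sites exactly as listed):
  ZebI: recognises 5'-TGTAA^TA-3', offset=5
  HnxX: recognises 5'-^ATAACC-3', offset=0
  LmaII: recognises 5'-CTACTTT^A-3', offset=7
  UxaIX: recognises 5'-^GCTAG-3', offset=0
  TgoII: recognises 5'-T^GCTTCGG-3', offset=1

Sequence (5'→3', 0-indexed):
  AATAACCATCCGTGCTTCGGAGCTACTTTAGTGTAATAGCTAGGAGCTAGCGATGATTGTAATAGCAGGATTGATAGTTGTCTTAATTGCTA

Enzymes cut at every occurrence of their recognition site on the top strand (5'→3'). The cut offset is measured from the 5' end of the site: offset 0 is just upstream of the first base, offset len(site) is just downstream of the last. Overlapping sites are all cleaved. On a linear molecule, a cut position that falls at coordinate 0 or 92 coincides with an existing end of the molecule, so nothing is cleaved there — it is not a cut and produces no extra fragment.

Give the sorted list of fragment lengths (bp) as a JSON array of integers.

[1,2,7,7,12,16,17,30]

Scan for sites:
  ZebI TGTAATA/5: at [31, 57] ⇒ [36, 62]
  HnxX ATAACC/0: at [1] ⇒ [1]
  LmaII CTACTTTA/7: at [22] ⇒ [29]
  UxaIX GCTAG/0: at [38, 45] ⇒ [38, 45]
  TgoII TGCTTCGG/1: at [12] ⇒ [13]

Pooled cuts: [1, 13, 29, 36, 38, 45, 62]

Fragments:
  [0,1): 1 bp
  [1,13): 12 bp
  [13,29): 16 bp
  [29,36): 7 bp
  [36,38): 2 bp
  [38,45): 7 bp
  [45,62): 17 bp
  [62,92): 30 bp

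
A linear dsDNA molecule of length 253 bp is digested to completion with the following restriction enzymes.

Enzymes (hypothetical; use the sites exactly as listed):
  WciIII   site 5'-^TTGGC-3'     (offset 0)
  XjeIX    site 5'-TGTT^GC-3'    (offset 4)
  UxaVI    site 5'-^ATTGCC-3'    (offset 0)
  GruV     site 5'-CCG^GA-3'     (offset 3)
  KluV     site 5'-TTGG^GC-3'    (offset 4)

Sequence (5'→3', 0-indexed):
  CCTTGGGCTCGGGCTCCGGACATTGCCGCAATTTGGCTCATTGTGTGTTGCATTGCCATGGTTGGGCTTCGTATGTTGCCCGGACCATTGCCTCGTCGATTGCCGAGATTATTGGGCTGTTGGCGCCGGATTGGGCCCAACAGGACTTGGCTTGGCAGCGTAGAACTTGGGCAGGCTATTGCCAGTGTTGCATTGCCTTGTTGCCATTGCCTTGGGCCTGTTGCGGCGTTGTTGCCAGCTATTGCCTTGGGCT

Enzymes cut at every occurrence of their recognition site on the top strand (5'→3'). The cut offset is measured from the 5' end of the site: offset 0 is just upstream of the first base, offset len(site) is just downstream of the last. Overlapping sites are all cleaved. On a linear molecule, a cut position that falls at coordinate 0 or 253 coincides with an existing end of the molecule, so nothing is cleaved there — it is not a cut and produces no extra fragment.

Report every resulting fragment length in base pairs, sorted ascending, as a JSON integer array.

Site scan:
  WciIII TTGGC/0: at [32, 119, 146, 151] ⇒ [32, 119, 146, 151]
  XjeIX TGTTGC/4: at [45, 73, 185, 198, 218, 229] ⇒ [49, 77, 189, 202, 222, 233]
  UxaVI ATTGCC/0: at [21, 51, 86, 98, 177, 191, 205, 240] ⇒ [21, 51, 86, 98, 177, 191, 205, 240]
  GruV CCGGA/3: at [15, 79, 125] ⇒ [18, 82, 128]
  KluV TTGGGC/4: at [2, 61, 111, 130, 166, 211, 246] ⇒ [6, 65, 115, 134, 170, 215, 250]

Pooled cuts: [6, 18, 21, 32, 49, 51, 65, 77, 82, 86, 98, 115, 119, 128, 134, 146, 151, 170, 177, 189, 191, 202, 205, 215, 222, 233, 240, 250]

Fragments:
  [0,6): 6 bp
  [6,18): 12 bp
  [18,21): 3 bp
  [21,32): 11 bp
  [32,49): 17 bp
  [49,51): 2 bp
  [51,65): 14 bp
  [65,77): 12 bp
  [77,82): 5 bp
  [82,86): 4 bp
  [86,98): 12 bp
  [98,115): 17 bp
  [115,119): 4 bp
  [119,128): 9 bp
  [128,134): 6 bp
  [134,146): 12 bp
  [146,151): 5 bp
  [151,170): 19 bp
  [170,177): 7 bp
  [177,189): 12 bp
  [189,191): 2 bp
  [191,202): 11 bp
  [202,205): 3 bp
  [205,215): 10 bp
  [215,222): 7 bp
  [222,233): 11 bp
  [233,240): 7 bp
  [240,250): 10 bp
  [250,253): 3 bp

[2,2,3,3,3,4,4,5,5,6,6,7,7,7,9,10,10,11,11,11,12,12,12,12,12,14,17,17,19]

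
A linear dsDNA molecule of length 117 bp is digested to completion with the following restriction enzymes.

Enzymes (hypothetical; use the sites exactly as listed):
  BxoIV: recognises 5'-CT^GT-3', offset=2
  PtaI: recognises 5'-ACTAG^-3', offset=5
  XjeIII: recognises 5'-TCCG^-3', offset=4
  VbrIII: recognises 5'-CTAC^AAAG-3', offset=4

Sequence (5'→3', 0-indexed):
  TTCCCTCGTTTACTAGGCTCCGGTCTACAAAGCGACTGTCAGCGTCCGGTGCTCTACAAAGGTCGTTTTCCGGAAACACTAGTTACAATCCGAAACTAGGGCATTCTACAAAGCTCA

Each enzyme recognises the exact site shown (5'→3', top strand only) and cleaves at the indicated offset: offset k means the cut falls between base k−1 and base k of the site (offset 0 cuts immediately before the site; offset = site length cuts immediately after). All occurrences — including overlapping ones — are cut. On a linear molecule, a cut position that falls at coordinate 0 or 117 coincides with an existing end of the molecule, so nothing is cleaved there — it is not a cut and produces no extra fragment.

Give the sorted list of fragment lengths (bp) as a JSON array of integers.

Scan for sites:
  BxoIV CTGT/2: at [35] ⇒ [37]
  PtaI ACTAG/5: at [11, 77, 94] ⇒ [16, 82, 99]
  XjeIII TCCG/4: at [18, 44, 68, 88] ⇒ [22, 48, 72, 92]
  VbrIII CTACAAAG/4: at [24, 53, 105] ⇒ [28, 57, 109]

All cut coordinates (distinct, sorted): [16, 22, 28, 37, 48, 57, 72, 82, 92, 99, 109]

Fragment lengths:
  [0,16): 16 bp
  [16,22): 6 bp
  [22,28): 6 bp
  [28,37): 9 bp
  [37,48): 11 bp
  [48,57): 9 bp
  [57,72): 15 bp
  [72,82): 10 bp
  [82,92): 10 bp
  [92,99): 7 bp
  [99,109): 10 bp
  [109,117): 8 bp

[6,6,7,8,9,9,10,10,10,11,15,16]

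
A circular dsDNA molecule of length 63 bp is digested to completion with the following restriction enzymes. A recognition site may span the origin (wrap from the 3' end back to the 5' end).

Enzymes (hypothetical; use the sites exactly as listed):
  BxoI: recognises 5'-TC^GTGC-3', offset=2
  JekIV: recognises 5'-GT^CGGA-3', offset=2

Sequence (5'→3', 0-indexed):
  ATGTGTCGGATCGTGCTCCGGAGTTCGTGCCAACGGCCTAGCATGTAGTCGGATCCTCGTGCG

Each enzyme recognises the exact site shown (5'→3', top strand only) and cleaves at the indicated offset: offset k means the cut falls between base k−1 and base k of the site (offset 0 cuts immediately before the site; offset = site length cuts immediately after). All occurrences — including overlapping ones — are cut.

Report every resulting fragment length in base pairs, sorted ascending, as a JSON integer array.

Site scan:
  BxoI (TCGTGC, off=2): starts [10, 24, 56] → cuts [12, 26, 58]
  JekIV (GTCGGA, off=2): starts [4, 47] → cuts [6, 49]

Pooled cuts: [6, 12, 26, 49, 58]

Fragments:
  6→12: 6 bp
  12→26: 14 bp
  26→49: 23 bp
  49→58: 9 bp
  58→6 (wrap): 63-58+6 = 11 bp

[6,9,11,14,23]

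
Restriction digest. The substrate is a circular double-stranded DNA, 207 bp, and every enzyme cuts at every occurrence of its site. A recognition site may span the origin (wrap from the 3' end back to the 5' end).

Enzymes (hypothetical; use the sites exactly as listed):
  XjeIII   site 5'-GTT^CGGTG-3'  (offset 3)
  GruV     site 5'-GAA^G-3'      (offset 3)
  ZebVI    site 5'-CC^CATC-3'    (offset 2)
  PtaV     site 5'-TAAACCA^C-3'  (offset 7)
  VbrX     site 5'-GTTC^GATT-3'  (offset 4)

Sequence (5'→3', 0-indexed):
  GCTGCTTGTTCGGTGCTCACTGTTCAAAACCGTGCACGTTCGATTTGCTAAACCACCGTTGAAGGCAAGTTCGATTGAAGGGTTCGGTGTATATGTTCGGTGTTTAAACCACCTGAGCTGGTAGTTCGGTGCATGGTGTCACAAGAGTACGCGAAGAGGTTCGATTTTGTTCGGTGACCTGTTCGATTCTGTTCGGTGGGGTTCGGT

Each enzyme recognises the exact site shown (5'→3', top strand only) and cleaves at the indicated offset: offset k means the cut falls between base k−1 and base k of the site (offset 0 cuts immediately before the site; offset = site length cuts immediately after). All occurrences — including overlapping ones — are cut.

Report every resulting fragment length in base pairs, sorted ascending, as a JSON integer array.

[5,7,7,8,9,9,9,10,13,13,14,14,14,15,29,31]

Site scan:
  XjeIII (GTTCGGTG, off=3): starts [7, 81, 94, 123, 168, 190, 200] → cuts [10, 84, 97, 126, 171, 193, 203]
  GruV (GAAG, off=3): starts [60, 76, 152] → cuts [63, 79, 155]
  ZebVI (CCCATC, off=2): no sites
  PtaV (TAAACCAC, off=7): starts [48, 104] → cuts [55, 111]
  VbrX (GTTCGATT, off=4): starts [37, 68, 158, 180] → cuts [41, 72, 162, 184]

All cut coordinates (distinct, sorted): [10, 41, 55, 63, 72, 79, 84, 97, 111, 126, 155, 162, 171, 184, 193, 203]

Fragments:
  10→41: 31 bp
  41→55: 14 bp
  55→63: 8 bp
  63→72: 9 bp
  72→79: 7 bp
  79→84: 5 bp
  84→97: 13 bp
  97→111: 14 bp
  111→126: 15 bp
  126→155: 29 bp
  155→162: 7 bp
  162→171: 9 bp
  171→184: 13 bp
  184→193: 9 bp
  193→203: 10 bp
  203→10 (wrap): 207-203+10 = 14 bp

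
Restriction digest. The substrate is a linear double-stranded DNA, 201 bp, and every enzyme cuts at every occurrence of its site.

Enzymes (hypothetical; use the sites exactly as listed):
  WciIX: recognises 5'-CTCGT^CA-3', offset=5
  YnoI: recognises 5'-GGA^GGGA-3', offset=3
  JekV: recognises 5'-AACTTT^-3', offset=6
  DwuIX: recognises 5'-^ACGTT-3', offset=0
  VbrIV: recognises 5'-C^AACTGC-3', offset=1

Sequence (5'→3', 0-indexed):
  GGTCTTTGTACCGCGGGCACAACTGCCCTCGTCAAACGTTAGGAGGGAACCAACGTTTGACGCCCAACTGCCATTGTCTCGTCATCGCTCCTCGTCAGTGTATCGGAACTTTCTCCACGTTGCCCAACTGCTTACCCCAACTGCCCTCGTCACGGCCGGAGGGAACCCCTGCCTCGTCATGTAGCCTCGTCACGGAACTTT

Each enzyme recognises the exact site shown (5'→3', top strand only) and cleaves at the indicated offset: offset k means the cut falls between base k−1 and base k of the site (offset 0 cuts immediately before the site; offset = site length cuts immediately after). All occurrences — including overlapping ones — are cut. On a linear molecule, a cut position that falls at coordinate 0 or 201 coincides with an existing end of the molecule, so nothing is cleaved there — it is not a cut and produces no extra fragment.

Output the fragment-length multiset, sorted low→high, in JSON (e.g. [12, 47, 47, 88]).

Per-enzyme occurrences:
  WciIX (CTCGTCA, off=5): starts [27, 77, 90, 145, 172, 185] → cuts [32, 82, 95, 150, 177, 190]
  YnoI (GGAGGGA, off=3): starts [41, 157] → cuts [44, 160]
  JekV (AACTTT, off=6): starts [106, 195] → cuts [112] (position 201 is a terminus of the linear molecule — no cut)
  DwuIX (ACGTT, off=0): starts [35, 52, 116] → cuts [35, 52, 116]
  VbrIV (CAACTGC, off=1): starts [19, 64, 124, 137] → cuts [20, 65, 125, 138]

Pooled cuts: [20, 32, 35, 44, 52, 65, 82, 95, 112, 116, 125, 138, 150, 160, 177, 190]

Fragment lengths:
  [0,20): 20 bp
  [20,32): 12 bp
  [32,35): 3 bp
  [35,44): 9 bp
  [44,52): 8 bp
  [52,65): 13 bp
  [65,82): 17 bp
  [82,95): 13 bp
  [95,112): 17 bp
  [112,116): 4 bp
  [116,125): 9 bp
  [125,138): 13 bp
  [138,150): 12 bp
  [150,160): 10 bp
  [160,177): 17 bp
  [177,190): 13 bp
  [190,201): 11 bp

[3,4,8,9,9,10,11,12,12,13,13,13,13,17,17,17,20]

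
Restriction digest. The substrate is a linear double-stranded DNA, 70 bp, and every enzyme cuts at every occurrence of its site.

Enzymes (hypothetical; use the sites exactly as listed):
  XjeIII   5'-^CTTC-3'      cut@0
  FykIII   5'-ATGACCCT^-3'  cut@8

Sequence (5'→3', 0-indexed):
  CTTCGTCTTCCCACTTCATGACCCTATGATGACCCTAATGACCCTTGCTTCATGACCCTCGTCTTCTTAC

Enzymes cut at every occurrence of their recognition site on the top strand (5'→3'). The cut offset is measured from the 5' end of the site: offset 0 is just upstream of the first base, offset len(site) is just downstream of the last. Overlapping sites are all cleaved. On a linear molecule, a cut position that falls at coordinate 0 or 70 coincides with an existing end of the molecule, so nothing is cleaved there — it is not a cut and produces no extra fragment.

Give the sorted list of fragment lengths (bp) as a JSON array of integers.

Per-enzyme occurrences:
  XjeIII (CTTC, off=0): starts [0, 6, 13, 47, 62] → cuts [6, 13, 47, 62] (position 0 is a terminus of the linear molecule — no cut)
  FykIII (ATGACCCT, off=8): starts [17, 28, 37, 51] → cuts [25, 36, 45, 59]

Pooled cuts: [6, 13, 25, 36, 45, 47, 59, 62]

Fragments:
  [0,6): 6 bp
  [6,13): 7 bp
  [13,25): 12 bp
  [25,36): 11 bp
  [36,45): 9 bp
  [45,47): 2 bp
  [47,59): 12 bp
  [59,62): 3 bp
  [62,70): 8 bp

[2,3,6,7,8,9,11,12,12]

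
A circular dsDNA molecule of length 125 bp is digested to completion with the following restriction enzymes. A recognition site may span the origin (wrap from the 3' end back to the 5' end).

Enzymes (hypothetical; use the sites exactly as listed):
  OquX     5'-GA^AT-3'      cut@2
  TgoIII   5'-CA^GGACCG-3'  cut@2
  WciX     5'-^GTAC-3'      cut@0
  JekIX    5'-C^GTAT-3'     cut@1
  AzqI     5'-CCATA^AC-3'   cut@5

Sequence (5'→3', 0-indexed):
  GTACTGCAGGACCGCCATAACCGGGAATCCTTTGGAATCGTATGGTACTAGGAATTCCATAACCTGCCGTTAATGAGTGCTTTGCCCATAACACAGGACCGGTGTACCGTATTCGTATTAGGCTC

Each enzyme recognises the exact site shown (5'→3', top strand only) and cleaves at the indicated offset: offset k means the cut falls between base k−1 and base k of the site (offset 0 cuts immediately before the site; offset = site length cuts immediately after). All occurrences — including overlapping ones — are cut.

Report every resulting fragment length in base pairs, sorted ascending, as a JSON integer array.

[3,5,5,5,6,7,8,8,8,9,10,11,11,29]

Per-enzyme occurrences:
  OquX GAAT/2: at [24, 34, 51] ⇒ [26, 36, 53]
  TgoIII CAGGACCG/2: at [6, 93] ⇒ [8, 95]
  WciX GTAC/0: at [0, 44, 103] ⇒ [0, 44, 103]
  JekIX CGTAT/1: at [38, 107, 113] ⇒ [39, 108, 114]
  AzqI CCATAAC/5: at [14, 56, 85] ⇒ [19, 61, 90]

All cut coordinates (distinct, sorted): [0, 8, 19, 26, 36, 39, 44, 53, 61, 90, 95, 103, 108, 114]

Fragments:
  0→8: 8 bp
  8→19: 11 bp
  19→26: 7 bp
  26→36: 10 bp
  36→39: 3 bp
  39→44: 5 bp
  44→53: 9 bp
  53→61: 8 bp
  61→90: 29 bp
  90→95: 5 bp
  95→103: 8 bp
  103→108: 5 bp
  108→114: 6 bp
  114→0 (wrap): 125-114+0 = 11 bp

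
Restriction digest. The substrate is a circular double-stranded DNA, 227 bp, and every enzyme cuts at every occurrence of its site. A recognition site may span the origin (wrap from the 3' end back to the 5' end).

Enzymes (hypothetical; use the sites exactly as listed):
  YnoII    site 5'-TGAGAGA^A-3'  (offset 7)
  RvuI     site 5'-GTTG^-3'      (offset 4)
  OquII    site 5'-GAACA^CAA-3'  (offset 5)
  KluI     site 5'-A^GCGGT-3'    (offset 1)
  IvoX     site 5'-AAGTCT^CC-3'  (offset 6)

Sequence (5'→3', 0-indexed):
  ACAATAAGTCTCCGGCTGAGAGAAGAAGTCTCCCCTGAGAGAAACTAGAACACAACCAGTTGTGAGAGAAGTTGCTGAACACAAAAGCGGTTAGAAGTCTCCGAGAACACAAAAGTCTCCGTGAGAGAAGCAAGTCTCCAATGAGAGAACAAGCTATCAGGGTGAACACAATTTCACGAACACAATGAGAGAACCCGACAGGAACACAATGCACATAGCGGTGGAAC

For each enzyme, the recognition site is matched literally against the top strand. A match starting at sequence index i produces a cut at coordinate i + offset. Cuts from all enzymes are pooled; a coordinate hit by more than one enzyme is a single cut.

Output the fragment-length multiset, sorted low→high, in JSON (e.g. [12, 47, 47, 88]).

Per-enzyme occurrences:
  YnoII (TGAGAGAA, off=7): starts [16, 35, 62, 121, 141, 185] → cuts [23, 42, 69, 128, 148, 192]
  RvuI (GTTG, off=4): starts [58, 70] → cuts [62, 74]
  OquII (GAACACAA, off=5): starts [47, 76, 104, 163, 177, 201, 223] → cuts [1, 52, 81, 109, 168, 182, 206]
  KluI (AGCGGT, off=1): starts [85, 216] → cuts [86, 217]
  IvoX (AAGTCTCC, off=6): starts [5, 25, 94, 112, 131] → cuts [11, 31, 100, 118, 137]

All cut coordinates (distinct, sorted): [1, 11, 23, 31, 42, 52, 62, 69, 74, 81, 86, 100, 109, 118, 128, 137, 148, 168, 182, 192, 206, 217]

Fragments:
  1→11: 10 bp
  11→23: 12 bp
  23→31: 8 bp
  31→42: 11 bp
  42→52: 10 bp
  52→62: 10 bp
  62→69: 7 bp
  69→74: 5 bp
  74→81: 7 bp
  81→86: 5 bp
  86→100: 14 bp
  100→109: 9 bp
  109→118: 9 bp
  118→128: 10 bp
  128→137: 9 bp
  137→148: 11 bp
  148→168: 20 bp
  168→182: 14 bp
  182→192: 10 bp
  192→206: 14 bp
  206→217: 11 bp
  217→1 (wrap): 227-217+1 = 11 bp

[5,5,7,7,8,9,9,9,10,10,10,10,10,11,11,11,11,12,14,14,14,20]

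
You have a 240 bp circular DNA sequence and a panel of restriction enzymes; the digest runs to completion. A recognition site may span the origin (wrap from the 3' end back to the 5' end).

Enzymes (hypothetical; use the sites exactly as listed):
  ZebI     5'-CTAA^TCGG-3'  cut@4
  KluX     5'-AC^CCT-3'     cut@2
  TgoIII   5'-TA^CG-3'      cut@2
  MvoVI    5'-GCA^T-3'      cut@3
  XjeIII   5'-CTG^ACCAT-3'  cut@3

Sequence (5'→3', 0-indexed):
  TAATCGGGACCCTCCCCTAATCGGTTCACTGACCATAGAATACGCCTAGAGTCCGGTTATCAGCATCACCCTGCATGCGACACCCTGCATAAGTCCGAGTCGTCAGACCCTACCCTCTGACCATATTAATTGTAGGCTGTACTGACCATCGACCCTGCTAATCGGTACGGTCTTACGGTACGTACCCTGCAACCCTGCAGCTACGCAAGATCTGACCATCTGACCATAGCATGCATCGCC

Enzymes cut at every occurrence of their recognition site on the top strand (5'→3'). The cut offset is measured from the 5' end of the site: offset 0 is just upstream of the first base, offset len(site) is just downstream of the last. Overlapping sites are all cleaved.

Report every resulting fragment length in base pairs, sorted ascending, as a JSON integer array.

[4,4,5,5,5,6,6,6,6,7,8,8,8,8,8,8,9,9,10,10,11,11,11,19,23,25]

Site scan:
  ZebI (CTAATCGG, off=4): starts [16, 157, 239] → cuts [3, 20, 161]
  KluX (ACCCT, off=2): starts [8, 67, 81, 106, 111, 151, 183, 191] → cuts [10, 69, 83, 108, 113, 153, 185, 193]
  TgoIII (TACG, off=2): starts [40, 165, 173, 178, 201] → cuts [42, 167, 175, 180, 203]
  MvoVI (GCAT, off=3): starts [62, 72, 86, 228, 232] → cuts [65, 75, 89, 231, 235]
  XjeIII (CTGACCAT, off=3): starts [28, 116, 141, 211, 219] → cuts [31, 119, 144, 214, 222]

All cut coordinates (distinct, sorted): [3, 10, 20, 31, 42, 65, 69, 75, 83, 89, 108, 113, 119, 144, 153, 161, 167, 175, 180, 185, 193, 203, 214, 222, 231, 235]

Fragments:
  3→10: 7 bp
  10→20: 10 bp
  20→31: 11 bp
  31→42: 11 bp
  42→65: 23 bp
  65→69: 4 bp
  69→75: 6 bp
  75→83: 8 bp
  83→89: 6 bp
  89→108: 19 bp
  108→113: 5 bp
  113→119: 6 bp
  119→144: 25 bp
  144→153: 9 bp
  153→161: 8 bp
  161→167: 6 bp
  167→175: 8 bp
  175→180: 5 bp
  180→185: 5 bp
  185→193: 8 bp
  193→203: 10 bp
  203→214: 11 bp
  214→222: 8 bp
  222→231: 9 bp
  231→235: 4 bp
  235→3 (wrap): 240-235+3 = 8 bp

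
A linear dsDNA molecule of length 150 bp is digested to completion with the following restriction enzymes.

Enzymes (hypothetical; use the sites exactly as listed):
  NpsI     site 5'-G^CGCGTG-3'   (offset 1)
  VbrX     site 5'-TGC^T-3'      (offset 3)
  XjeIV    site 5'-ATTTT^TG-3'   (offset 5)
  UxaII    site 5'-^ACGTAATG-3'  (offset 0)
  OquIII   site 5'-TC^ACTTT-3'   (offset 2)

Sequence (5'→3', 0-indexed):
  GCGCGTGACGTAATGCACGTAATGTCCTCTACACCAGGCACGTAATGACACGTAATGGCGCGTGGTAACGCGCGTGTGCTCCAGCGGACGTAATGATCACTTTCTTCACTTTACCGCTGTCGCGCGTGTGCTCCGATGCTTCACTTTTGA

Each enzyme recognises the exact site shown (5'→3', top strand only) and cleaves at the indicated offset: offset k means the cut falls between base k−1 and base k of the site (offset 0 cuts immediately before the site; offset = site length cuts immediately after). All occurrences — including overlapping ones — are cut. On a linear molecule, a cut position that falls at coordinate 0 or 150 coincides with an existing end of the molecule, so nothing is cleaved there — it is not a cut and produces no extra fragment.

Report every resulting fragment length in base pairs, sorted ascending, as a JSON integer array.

[1,3,6,8,8,8,9,9,9,9,9,10,11,12,15,23]

Scan for sites:
  NpsI GCGCGTG/1: at [0, 57, 69, 121] ⇒ [1, 58, 70, 122]
  VbrX TGCT/3: at [76, 128, 136] ⇒ [79, 131, 139]
  XjeIV (ATTTTTG, off=5): no sites
  UxaII ACGTAATG/0: at [7, 16, 39, 49, 87] ⇒ [7, 16, 39, 49, 87]
  OquIII TCACTTT/2: at [96, 105, 140] ⇒ [98, 107, 142]

Pooled cuts: [1, 7, 16, 39, 49, 58, 70, 79, 87, 98, 107, 122, 131, 139, 142]

Fragments:
  [0,1): 1 bp
  [1,7): 6 bp
  [7,16): 9 bp
  [16,39): 23 bp
  [39,49): 10 bp
  [49,58): 9 bp
  [58,70): 12 bp
  [70,79): 9 bp
  [79,87): 8 bp
  [87,98): 11 bp
  [98,107): 9 bp
  [107,122): 15 bp
  [122,131): 9 bp
  [131,139): 8 bp
  [139,142): 3 bp
  [142,150): 8 bp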